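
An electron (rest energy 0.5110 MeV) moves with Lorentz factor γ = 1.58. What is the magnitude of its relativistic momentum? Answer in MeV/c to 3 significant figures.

β = √(1 − 1/γ²) = √(1 − 1/1.58²) = 0.77422
p = γβm₀c = 1.58 × 0.77422 × 0.5110 MeV/c = 0.625 MeV/c

p ≈ 0.625 MeV/c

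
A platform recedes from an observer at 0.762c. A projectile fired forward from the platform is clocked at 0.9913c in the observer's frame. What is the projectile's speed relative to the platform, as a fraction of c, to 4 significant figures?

u' ≈ 0.9373c

Inverse velocity addition: u' = (u − v)/(1 − uv/c²)
= (0.9913 − 0.762)/(1 − 0.9913×0.762) = 0.2293/0.244629 = 0.9373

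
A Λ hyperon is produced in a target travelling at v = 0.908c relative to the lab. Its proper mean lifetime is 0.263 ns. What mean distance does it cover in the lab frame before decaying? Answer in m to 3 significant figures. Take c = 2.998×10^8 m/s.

d ≈ 0.171 m

γ = 1/√(1 − 0.908²) = 2.3868
Dilated lifetime: Δt = γτ₀ = 2.3868 × 0.263 ns = 0.62773 ns
d = vΔt = 0.908c × 0.62773 ns = 2.7222×10^8 m/s × 6.2773×10^-10 s = 0.171 m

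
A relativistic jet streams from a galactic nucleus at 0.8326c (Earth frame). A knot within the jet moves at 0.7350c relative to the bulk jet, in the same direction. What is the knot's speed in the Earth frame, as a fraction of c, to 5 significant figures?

Relativistic velocity addition: u = (u' + v)/(1 + u'v/c²)
= (0.7350 + 0.8326)/(1 + 0.7350×0.8326) = 1.5676/1.611961 = 0.97248

u ≈ 0.97248c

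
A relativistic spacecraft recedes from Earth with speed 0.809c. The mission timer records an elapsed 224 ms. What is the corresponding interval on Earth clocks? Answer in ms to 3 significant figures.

Δt ≈ 381 ms

γ = 1/√(1 − 0.809²) = 1.7012
Time dilation: Δt = γτ₀ = 1.7012 × 224 ms = 381 ms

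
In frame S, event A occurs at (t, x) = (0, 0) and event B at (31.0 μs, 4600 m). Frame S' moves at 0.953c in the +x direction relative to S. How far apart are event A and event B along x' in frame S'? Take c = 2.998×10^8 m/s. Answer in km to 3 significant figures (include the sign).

γ = 1/√(1 − 0.953²) = 3.3007
Δx' = γ(Δx − vΔt) = 3.3007 × (4600 m − 0.953×(2.998×10^8 m/s)×31.0×10^-6 s)
= 3.3007 × (-4257.0 m) = -14.1 km

Δx' ≈ -14.1 km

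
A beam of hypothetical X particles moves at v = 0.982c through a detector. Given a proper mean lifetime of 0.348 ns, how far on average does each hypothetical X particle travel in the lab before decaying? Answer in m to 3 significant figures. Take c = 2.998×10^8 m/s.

γ = 1/√(1 − 0.982²) = 5.2943
Dilated lifetime: Δt = γτ₀ = 5.2943 × 0.348 ns = 1.8424 ns
d = vΔt = 0.982c × 1.8424 ns = 2.9440×10^8 m/s × 1.8424×10^-9 s = 0.542 m

d ≈ 0.542 m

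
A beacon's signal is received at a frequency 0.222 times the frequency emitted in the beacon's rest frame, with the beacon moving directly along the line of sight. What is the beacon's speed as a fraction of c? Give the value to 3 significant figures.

β ≈ 0.906

f_obs/f_src = √((1−β)/(1+β)) = 0.222  ⇒  (1−β)/(1+β) = 0.049284
β = |1 − D²|/(1 + D²) = |1 − 0.049284|/(1 + 0.049284) = 0.906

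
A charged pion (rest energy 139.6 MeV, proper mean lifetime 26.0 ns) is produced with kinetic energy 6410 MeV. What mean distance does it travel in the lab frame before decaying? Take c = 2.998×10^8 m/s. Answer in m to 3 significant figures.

γ = 1 + K/(m₀c²) = 1 + 6410/139.6 = 46.917
β = √(1 − 1/γ²) = 0.99977
Dilated lifetime: γτ₀ = 46.917 × 26.0 ns = 1219.8 ns
d = βc·γτ₀ = 0.99977 × (2.998×10^8 m/s) × 1.2198×10^-6 s = 366 m

d ≈ 366 m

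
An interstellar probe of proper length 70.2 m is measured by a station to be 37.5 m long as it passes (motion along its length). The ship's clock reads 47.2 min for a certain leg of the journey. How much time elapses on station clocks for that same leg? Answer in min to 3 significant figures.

Length contraction ⇒ γ = L₀/L = 70.2/37.5 = 1.8720
Time dilation: Δt = γτ₀ = 1.8720 × 47.2 min = 88.4 min

Δt ≈ 88.4 min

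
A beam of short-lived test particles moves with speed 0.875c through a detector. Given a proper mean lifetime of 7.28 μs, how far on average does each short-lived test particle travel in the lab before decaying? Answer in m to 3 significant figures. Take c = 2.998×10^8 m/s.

γ = 1/√(1 − 0.875²) = 2.0656
Dilated lifetime: Δt = γτ₀ = 2.0656 × 7.28 μs = 15.038 μs
d = vΔt = 0.875c × 15.038 μs = 2.6232×10^8 m/s × 1.5038×10^-5 s = 3940 m

d ≈ 3940 m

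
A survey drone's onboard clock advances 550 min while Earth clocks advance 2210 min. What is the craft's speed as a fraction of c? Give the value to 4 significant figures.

β ≈ 0.9685

γ = Δt/τ₀ = 2210/550 = 4.01818
β = √(1 − 1/γ²) = √(1 − 1/4.01818²) = 0.9685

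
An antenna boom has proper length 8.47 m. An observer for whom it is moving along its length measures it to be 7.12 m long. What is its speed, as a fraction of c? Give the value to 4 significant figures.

γ = L₀/L = 8.47/7.12 = 1.18961
β = √(1 − 1/γ²) = 0.5416

β ≈ 0.5416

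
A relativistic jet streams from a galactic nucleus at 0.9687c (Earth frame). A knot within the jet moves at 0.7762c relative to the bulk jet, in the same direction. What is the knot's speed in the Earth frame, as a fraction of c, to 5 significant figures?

Relativistic velocity addition: u = (u' + v)/(1 + u'v/c²)
= (0.7762 + 0.9687)/(1 + 0.7762×0.9687) = 1.7449/1.751905 = 0.99600

u ≈ 0.99600c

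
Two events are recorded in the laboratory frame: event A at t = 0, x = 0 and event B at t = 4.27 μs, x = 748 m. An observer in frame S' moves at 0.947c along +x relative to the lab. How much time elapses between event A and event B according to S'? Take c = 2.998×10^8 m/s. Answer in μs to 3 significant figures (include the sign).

γ = 1/√(1 − 0.947²) = 3.1130
Δt' = γ(Δt − vΔx/c²) = 3.1130 × (4.27 μs − 0.947×748 m / (2.998×10^8 m/s))
= 3.1130 × (1.9072 μs) = 5.94 μs

Δt' ≈ 5.94 μs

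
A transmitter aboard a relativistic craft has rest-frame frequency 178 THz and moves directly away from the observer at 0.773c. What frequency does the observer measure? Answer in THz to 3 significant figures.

Relativistic Doppler: f_obs = f_src √((1−β)/(1+β))
= 178 × √(0.22700/1.7730) = 178 × 0.35782 = 63.7 THz

f_obs ≈ 63.7 THz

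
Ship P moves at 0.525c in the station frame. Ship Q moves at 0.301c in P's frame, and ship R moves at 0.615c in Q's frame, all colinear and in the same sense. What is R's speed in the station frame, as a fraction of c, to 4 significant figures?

Compose boost 2: (0.301 + 0.525)/(1 + 0.301×0.525) = 0.8260/1.15803 = 0.713283
Compose boost 3: (0.615 + 0.713283)/(1 + 0.615×0.713283) = 1.32828/1.43867 = 0.9233

u ≈ 0.9233c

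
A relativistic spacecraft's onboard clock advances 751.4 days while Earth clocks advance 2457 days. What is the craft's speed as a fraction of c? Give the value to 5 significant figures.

γ = Δt/τ₀ = 2457/751.4 = 3.269896
β = √(1 − 1/γ²) = √(1 − 1/3.269896²) = 0.95209

β ≈ 0.95209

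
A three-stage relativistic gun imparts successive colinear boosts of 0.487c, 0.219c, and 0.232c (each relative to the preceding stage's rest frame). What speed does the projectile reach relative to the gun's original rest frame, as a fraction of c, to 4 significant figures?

u ≈ 0.7578c

Compose boost 2: (0.219 + 0.487)/(1 + 0.219×0.487) = 0.7060/1.10665 = 0.637960
Compose boost 3: (0.232 + 0.637960)/(1 + 0.232×0.637960) = 0.869960/1.14801 = 0.7578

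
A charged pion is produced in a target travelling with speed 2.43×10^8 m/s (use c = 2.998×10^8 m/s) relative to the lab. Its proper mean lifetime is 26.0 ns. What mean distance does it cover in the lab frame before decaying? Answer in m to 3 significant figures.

d ≈ 10.8 m

β = v/c = 2.43×10^8 / 2.998×10^8 = 0.81054
γ = 1/√(1 − 0.81054²) = 1.7074
Dilated lifetime: Δt = γτ₀ = 1.7074 × 26.0 ns = 44.393 ns
d = vΔt = 0.81054c × 44.393 ns = 2.4300×10^8 m/s × 4.4393×10^-8 s = 10.8 m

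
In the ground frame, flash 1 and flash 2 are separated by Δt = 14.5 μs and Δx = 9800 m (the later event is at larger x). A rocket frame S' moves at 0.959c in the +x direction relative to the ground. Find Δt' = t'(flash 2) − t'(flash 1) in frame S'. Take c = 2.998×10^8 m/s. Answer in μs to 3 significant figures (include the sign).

Δt' ≈ -59.4 μs

γ = 1/√(1 − 0.959²) = 3.5285
Δt' = γ(Δt − vΔx/c²) = 3.5285 × (14.5 μs − 0.959×9800 m / (2.998×10^8 m/s))
= 3.5285 × (-16.848 μs) = -59.4 μs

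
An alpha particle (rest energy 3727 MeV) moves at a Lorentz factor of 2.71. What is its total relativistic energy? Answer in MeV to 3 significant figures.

E ≈ 10100 MeV

γ = 2.71 (given)
E = γm₀c² = 2.71 × 3727 MeV = 10100 MeV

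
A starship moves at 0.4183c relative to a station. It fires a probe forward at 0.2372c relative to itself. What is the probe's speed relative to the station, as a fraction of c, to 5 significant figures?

u ≈ 0.59633c

Relativistic velocity addition: u = (u' + v)/(1 + u'v/c²)
= (0.2372 + 0.4183)/(1 + 0.2372×0.4183) = 0.65550/1.099221 = 0.59633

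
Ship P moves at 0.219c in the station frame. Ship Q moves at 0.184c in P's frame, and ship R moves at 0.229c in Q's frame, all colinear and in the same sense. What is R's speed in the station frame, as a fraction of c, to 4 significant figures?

Compose boost 2: (0.184 + 0.219)/(1 + 0.184×0.219) = 0.4030/1.04030 = 0.387390
Compose boost 3: (0.229 + 0.387390)/(1 + 0.229×0.387390) = 0.616390/1.08871 = 0.5662

u ≈ 0.5662c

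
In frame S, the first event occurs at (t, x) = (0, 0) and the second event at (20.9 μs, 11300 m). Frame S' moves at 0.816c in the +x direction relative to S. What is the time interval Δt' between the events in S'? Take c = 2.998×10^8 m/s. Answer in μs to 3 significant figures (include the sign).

γ = 1/√(1 − 0.816²) = 1.7299
Δt' = γ(Δt − vΔx/c²) = 1.7299 × (20.9 μs − 0.816×11300 m / (2.998×10^8 m/s))
= 1.7299 × (-9.8565 μs) = -17.1 μs

Δt' ≈ -17.1 μs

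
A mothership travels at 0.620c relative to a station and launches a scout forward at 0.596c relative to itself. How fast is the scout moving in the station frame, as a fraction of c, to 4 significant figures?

Compose boost 2: (0.596 + 0.620)/(1 + 0.596×0.620) = 1.216/1.36952 = 0.8879

u ≈ 0.8879c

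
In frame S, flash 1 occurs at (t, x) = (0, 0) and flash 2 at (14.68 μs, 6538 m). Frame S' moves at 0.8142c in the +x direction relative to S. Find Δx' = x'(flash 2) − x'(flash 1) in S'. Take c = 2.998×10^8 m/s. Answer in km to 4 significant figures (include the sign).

Δx' ≈ 5.089 km

γ = 1/√(1 − 0.8142²) = 1.72240
Δx' = γ(Δx − vΔt) = 1.72240 × (6538 m − 0.8142×(2.998×10^8 m/s)×14.68×10^-6 s)
= 1.72240 × (2954.65 m) = 5.089 km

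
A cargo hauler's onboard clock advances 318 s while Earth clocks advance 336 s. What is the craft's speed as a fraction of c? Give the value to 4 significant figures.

γ = Δt/τ₀ = 336/318 = 1.05660
β = √(1 − 1/γ²) = √(1 − 1/1.05660²) = 0.3229

β ≈ 0.3229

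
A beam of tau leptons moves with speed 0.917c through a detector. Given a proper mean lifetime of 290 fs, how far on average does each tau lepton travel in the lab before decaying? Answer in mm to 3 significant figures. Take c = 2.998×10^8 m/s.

d ≈ 0.200 mm

γ = 1/√(1 − 0.917²) = 2.5070
Dilated lifetime: Δt = γτ₀ = 2.5070 × 290 fs = 727.02 fs
d = vΔt = 0.917c × 727.02 fs = 2.7492×10^8 m/s × 7.2702×10^-13 s = 0.200 mm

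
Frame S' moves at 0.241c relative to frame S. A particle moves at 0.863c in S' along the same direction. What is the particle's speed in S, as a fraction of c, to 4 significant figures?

Relativistic velocity addition: u = (u' + v)/(1 + u'v/c²)
= (0.863 + 0.241)/(1 + 0.863×0.241) = 1.104/1.20798 = 0.9139

u ≈ 0.9139c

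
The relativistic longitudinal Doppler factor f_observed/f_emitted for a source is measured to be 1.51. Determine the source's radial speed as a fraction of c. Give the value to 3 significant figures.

f_obs/f_src = √((1+β)/(1−β)) = 1.51  ⇒  (1+β)/(1−β) = 2.2801
β = |1 − D²|/(1 + D²) = |1 − 2.2801|/(1 + 2.2801) = 0.390

β ≈ 0.390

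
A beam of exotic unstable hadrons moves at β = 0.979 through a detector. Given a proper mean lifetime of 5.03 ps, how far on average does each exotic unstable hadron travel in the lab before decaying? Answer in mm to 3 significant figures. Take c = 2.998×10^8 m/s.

γ = 1/√(1 − 0.979²) = 4.9053
Dilated lifetime: Δt = γτ₀ = 4.9053 × 5.03 ps = 24.674 ps
d = vΔt = 0.979c × 24.674 ps = 2.9350×10^8 m/s × 2.4674×10^-11 s = 7.24 mm

d ≈ 7.24 mm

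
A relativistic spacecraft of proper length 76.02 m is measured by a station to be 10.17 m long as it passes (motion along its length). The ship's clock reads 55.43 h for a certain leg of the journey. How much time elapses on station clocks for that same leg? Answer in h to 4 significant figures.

Δt ≈ 414.3 h

Length contraction ⇒ γ = L₀/L = 76.02/10.17 = 7.47493
Time dilation: Δt = γτ₀ = 7.47493 × 55.43 h = 414.3 h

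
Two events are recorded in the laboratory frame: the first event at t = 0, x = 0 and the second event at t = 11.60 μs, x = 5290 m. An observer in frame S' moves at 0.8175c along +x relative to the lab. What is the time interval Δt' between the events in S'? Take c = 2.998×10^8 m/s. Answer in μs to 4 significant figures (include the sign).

γ = 1/√(1 − 0.8175²) = 1.73633
Δt' = γ(Δt − vΔx/c²) = 1.73633 × (11.60 μs − 0.8175×5290 m / (2.998×10^8 m/s))
= 1.73633 × (-2.82487 μs) = -4.905 μs

Δt' ≈ -4.905 μs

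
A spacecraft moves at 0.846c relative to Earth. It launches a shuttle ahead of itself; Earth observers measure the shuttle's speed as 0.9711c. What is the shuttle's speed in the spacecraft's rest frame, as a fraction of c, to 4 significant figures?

Inverse velocity addition: u' = (u − v)/(1 − uv/c²)
= (0.9711 − 0.846)/(1 − 0.9711×0.846) = 0.1251/0.178449 = 0.7010

u' ≈ 0.7010c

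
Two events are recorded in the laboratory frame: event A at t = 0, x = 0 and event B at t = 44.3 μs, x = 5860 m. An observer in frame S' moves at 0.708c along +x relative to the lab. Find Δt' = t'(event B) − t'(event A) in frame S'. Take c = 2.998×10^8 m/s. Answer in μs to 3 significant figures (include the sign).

γ = 1/√(1 − 0.708²) = 1.4160
Δt' = γ(Δt − vΔx/c²) = 1.4160 × (44.3 μs − 0.708×5860 m / (2.998×10^8 m/s))
= 1.4160 × (30.461 μs) = 43.1 μs

Δt' ≈ 43.1 μs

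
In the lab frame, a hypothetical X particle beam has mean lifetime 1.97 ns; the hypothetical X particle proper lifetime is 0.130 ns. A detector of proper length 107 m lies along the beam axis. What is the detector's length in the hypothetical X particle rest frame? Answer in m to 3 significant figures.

Time dilation ⇒ γ = Δt/τ₀ = 1.97/0.130 = 15.154
Length contraction: L = L₀/γ = 107/15.154 = 7.06 m

L ≈ 7.06 m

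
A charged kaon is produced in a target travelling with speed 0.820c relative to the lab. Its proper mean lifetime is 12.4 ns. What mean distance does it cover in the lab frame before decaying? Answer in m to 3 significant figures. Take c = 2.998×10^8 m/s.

γ = 1/√(1 − 0.820²) = 1.7471
Dilated lifetime: Δt = γτ₀ = 1.7471 × 12.4 ns = 21.665 ns
d = vΔt = 0.820c × 21.665 ns = 2.4584×10^8 m/s × 2.1665×10^-8 s = 5.33 m

d ≈ 5.33 m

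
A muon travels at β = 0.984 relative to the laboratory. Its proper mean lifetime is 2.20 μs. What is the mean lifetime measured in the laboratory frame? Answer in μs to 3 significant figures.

Δt ≈ 12.3 μs

γ = 1/√(1 − 0.984²) = 5.6127
Time dilation: Δt = γτ₀ = 5.6127 × 2.20 μs = 12.3 μs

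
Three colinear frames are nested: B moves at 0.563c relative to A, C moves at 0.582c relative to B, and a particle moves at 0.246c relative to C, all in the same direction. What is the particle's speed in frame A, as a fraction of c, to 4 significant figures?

Compose boost 2: (0.582 + 0.563)/(1 + 0.582×0.563) = 1.145/1.32767 = 0.862416
Compose boost 3: (0.246 + 0.862416)/(1 + 0.246×0.862416) = 1.10842/1.21215 = 0.9144

u ≈ 0.9144c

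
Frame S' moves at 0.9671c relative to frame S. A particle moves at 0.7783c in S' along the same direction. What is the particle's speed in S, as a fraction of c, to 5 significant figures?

u ≈ 0.99584c

Relativistic velocity addition: u = (u' + v)/(1 + u'v/c²)
= (0.7783 + 0.9671)/(1 + 0.7783×0.9671) = 1.7454/1.752694 = 0.99584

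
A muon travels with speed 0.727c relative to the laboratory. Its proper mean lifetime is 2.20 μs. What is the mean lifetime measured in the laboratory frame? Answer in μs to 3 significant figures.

Δt ≈ 3.20 μs

γ = 1/√(1 − 0.727²) = 1.4564
Time dilation: Δt = γτ₀ = 1.4564 × 2.20 μs = 3.20 μs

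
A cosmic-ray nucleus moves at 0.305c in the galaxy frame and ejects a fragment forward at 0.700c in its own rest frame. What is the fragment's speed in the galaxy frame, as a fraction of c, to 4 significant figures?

Compose boost 2: (0.700 + 0.305)/(1 + 0.700×0.305) = 1.005/1.21350 = 0.8282

u ≈ 0.8282c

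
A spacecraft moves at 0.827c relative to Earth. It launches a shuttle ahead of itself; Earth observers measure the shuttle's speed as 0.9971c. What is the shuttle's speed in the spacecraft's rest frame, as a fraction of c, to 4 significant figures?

u' ≈ 0.9698c

Inverse velocity addition: u' = (u − v)/(1 − uv/c²)
= (0.9971 − 0.827)/(1 − 0.9971×0.827) = 0.1701/0.175398 = 0.9698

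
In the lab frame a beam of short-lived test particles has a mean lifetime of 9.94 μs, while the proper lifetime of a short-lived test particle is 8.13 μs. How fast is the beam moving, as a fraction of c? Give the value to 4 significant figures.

γ = Δt/τ₀ = 9.94/8.13 = 1.22263
β = √(1 − 1/γ²) = √(1 − 1/1.22263²) = 0.5753

β ≈ 0.5753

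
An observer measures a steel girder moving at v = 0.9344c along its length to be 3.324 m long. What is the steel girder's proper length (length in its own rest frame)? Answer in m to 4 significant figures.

γ = 1/√(1 − 0.9344²) = 2.80721
L₀ = γL = 2.80721 × 3.324 = 9.331 m

L₀ ≈ 9.331 m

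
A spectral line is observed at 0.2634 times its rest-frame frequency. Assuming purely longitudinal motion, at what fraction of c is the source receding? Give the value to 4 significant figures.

β ≈ 0.8702

f_obs/f_src = √((1−β)/(1+β)) = 0.2634  ⇒  (1−β)/(1+β) = 0.0693796
β = |1 − D²|/(1 + D²) = |1 − 0.0693796|/(1 + 0.0693796) = 0.8702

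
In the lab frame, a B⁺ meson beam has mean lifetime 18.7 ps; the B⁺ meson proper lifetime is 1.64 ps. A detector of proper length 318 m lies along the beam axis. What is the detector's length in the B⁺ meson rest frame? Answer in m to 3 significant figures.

Time dilation ⇒ γ = Δt/τ₀ = 18.7/1.64 = 11.402
Length contraction: L = L₀/γ = 318/11.402 = 27.9 m

L ≈ 27.9 m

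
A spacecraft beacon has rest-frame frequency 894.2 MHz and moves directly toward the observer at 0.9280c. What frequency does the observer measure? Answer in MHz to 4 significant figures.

f_obs ≈ 4627 MHz

Relativistic Doppler: f_obs = f_src √((1+β)/(1−β))
= 894.2 × √(1.92800/0.0720000) = 894.2 × 5.17472 = 4627 MHz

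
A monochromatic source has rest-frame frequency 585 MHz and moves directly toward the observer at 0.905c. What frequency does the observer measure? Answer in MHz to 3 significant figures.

f_obs ≈ 2620 MHz

Relativistic Doppler: f_obs = f_src √((1+β)/(1−β))
= 585 × √(1.9050/0.095000) = 585 × 4.4780 = 2620 MHz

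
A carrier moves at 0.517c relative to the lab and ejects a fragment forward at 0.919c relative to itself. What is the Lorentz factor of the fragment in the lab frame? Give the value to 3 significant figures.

u_lab = (0.919 + 0.517)/(1 + 0.919×0.517) = 1.436/1.47512 = 0.973478
γ = 1/√(1 − 0.973478²) = 4.37

γ ≈ 4.37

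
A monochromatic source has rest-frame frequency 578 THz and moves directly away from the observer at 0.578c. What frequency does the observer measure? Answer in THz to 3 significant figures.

f_obs ≈ 299 THz

Relativistic Doppler: f_obs = f_src √((1−β)/(1+β))
= 578 × √(0.42200/1.5780) = 578 × 0.51713 = 299 THz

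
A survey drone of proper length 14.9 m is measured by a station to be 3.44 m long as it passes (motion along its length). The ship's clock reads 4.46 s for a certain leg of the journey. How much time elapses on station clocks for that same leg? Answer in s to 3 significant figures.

Length contraction ⇒ γ = L₀/L = 14.9/3.44 = 4.3314
Time dilation: Δt = γτ₀ = 4.3314 × 4.46 s = 19.3 s

Δt ≈ 19.3 s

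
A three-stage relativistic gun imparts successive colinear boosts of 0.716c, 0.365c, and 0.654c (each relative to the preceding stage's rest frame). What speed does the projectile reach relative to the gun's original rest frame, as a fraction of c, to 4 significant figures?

Compose boost 2: (0.365 + 0.716)/(1 + 0.365×0.716) = 1.081/1.26134 = 0.857025
Compose boost 3: (0.654 + 0.857025)/(1 + 0.654×0.857025) = 1.51103/1.56049 = 0.9683

u ≈ 0.9683c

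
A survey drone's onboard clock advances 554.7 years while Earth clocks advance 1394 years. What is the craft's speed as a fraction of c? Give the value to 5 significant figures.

γ = Δt/τ₀ = 1394/554.7 = 2.513070
β = √(1 − 1/γ²) = √(1 − 1/2.513070²) = 0.91742

β ≈ 0.91742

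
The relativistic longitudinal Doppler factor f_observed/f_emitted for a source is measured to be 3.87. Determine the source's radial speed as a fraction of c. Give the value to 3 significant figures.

f_obs/f_src = √((1+β)/(1−β)) = 3.87  ⇒  (1+β)/(1−β) = 14.977
β = |1 − D²|/(1 + D²) = |1 − 14.977|/(1 + 14.977) = 0.875

β ≈ 0.875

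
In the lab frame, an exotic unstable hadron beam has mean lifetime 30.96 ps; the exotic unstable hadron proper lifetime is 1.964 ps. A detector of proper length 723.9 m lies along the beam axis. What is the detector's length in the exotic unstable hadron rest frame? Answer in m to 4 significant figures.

L ≈ 45.92 m

Time dilation ⇒ γ = Δt/τ₀ = 30.96/1.964 = 15.7637
Length contraction: L = L₀/γ = 723.9/15.7637 = 45.92 m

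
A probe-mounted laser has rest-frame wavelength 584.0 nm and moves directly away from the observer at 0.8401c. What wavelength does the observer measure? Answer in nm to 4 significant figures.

λ_obs ≈ 1981 nm

Relativistic Doppler: λ_obs = λ_src √((1+β)/(1−β))
= 584.0 × √(1.84010/0.159900) = 584.0 × 3.39232 = 1981 nm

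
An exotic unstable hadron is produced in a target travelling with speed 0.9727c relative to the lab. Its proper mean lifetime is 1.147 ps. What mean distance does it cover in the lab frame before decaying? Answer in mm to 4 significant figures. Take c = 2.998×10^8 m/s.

d ≈ 1.441 mm

γ = 1/√(1 − 0.9727²) = 4.30912
Dilated lifetime: Δt = γτ₀ = 4.30912 × 1.147 ps = 4.94256 ps
d = vΔt = 0.9727c × 4.94256 ps = 2.91615×10^8 m/s × 4.94256×10^-12 s = 1.441 mm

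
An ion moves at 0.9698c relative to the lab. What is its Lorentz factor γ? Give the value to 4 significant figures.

γ = 1/√(1 − β²) = 1/√(1 − 0.9698²) = 1/√(0.0594880) = 4.100

γ ≈ 4.100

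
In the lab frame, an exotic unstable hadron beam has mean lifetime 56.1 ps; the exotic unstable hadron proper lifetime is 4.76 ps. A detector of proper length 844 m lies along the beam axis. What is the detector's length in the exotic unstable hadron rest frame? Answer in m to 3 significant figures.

Time dilation ⇒ γ = Δt/τ₀ = 56.1/4.76 = 11.786
Length contraction: L = L₀/γ = 844/11.786 = 71.6 m

L ≈ 71.6 m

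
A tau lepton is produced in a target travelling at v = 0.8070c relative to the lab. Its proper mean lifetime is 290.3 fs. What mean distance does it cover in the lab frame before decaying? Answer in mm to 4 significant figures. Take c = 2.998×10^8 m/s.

γ = 1/√(1 − 0.8070²) = 1.69333
Dilated lifetime: Δt = γτ₀ = 1.69333 × 290.3 fs = 491.574 fs
d = vΔt = 0.8070c × 491.574 fs = 2.41939×10^8 m/s × 4.91574×10^-13 s = 0.1189 mm

d ≈ 0.1189 mm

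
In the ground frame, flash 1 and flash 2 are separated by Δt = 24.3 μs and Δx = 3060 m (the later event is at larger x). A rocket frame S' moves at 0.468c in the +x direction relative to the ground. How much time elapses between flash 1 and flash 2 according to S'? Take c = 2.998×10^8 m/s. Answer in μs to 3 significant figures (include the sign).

γ = 1/√(1 − 0.468²) = 1.1316
Δt' = γ(Δt − vΔx/c²) = 1.1316 × (24.3 μs − 0.468×3060 m / (2.998×10^8 m/s))
= 1.1316 × (19.523 μs) = 22.1 μs

Δt' ≈ 22.1 μs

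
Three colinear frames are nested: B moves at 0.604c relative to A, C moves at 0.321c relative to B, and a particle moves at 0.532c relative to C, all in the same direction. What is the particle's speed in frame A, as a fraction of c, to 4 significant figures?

Compose boost 2: (0.321 + 0.604)/(1 + 0.321×0.604) = 0.9250/1.19388 = 0.774782
Compose boost 3: (0.532 + 0.774782)/(1 + 0.532×0.774782) = 1.30678/1.41218 = 0.9254

u ≈ 0.9254c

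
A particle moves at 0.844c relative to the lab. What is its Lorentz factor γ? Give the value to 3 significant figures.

γ = 1/√(1 − β²) = 1/√(1 − 0.844²) = 1/√(0.28766) = 1.86

γ ≈ 1.86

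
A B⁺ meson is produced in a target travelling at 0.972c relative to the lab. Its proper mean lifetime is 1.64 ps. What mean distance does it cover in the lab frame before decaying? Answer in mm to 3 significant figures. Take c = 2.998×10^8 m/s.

γ = 1/√(1 − 0.972²) = 4.2557
Dilated lifetime: Δt = γτ₀ = 4.2557 × 1.64 ps = 6.9793 ps
d = vΔt = 0.972c × 6.9793 ps = 2.9141×10^8 m/s × 6.9793×10^-12 s = 2.03 mm

d ≈ 2.03 mm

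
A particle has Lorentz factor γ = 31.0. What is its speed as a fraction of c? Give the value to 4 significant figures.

β = √(1 − 1/γ²) = √(1 − 1/31.0²) = √(0.998959) = 0.9995

β ≈ 0.9995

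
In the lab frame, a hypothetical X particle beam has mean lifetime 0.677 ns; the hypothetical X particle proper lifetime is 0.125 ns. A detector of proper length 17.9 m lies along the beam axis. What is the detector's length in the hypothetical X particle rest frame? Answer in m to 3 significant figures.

Time dilation ⇒ γ = Δt/τ₀ = 0.677/0.125 = 5.4160
Length contraction: L = L₀/γ = 17.9/5.4160 = 3.31 m

L ≈ 3.31 m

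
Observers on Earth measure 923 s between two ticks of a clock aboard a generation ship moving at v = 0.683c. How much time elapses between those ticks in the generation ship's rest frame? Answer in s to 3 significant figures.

γ = 1/√(1 − 0.683²) = 1.3691
Proper time: τ₀ = Δt/γ = 923/1.3691 = 674 s

τ₀ ≈ 674 s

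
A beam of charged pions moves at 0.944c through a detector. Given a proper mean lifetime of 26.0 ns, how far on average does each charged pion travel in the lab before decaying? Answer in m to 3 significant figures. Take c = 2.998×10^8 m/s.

d ≈ 22.3 m

γ = 1/√(1 − 0.944²) = 3.0308
Dilated lifetime: Δt = γτ₀ = 3.0308 × 26.0 ns = 78.801 ns
d = vΔt = 0.944c × 78.801 ns = 2.8301×10^8 m/s × 7.8801×10^-8 s = 22.3 m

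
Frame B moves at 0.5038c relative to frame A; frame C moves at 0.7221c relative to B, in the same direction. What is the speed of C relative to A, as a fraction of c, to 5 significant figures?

u ≈ 0.89889c

Compose boost 2: (0.7221 + 0.5038)/(1 + 0.7221×0.5038) = 1.2259/1.363794 = 0.89889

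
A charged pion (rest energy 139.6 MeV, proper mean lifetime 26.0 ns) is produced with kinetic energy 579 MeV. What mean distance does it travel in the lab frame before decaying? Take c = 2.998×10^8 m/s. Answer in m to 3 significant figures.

γ = 1 + K/(m₀c²) = 1 + 579/139.6 = 5.1476
β = √(1 − 1/γ²) = 0.98095
Dilated lifetime: γτ₀ = 5.1476 × 26.0 ns = 133.84 ns
d = βc·γτ₀ = 0.98095 × (2.998×10^8 m/s) × 1.3384×10^-7 s = 39.4 m

d ≈ 39.4 m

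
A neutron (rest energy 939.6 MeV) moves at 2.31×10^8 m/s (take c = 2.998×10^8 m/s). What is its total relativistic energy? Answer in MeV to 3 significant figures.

E ≈ 1470 MeV

β = v/c = 2.31×10^8 / 2.998×10^8 = 0.77051
γ = 1/√(1 − 0.77051²) = 1.5688
E = γm₀c² = 1.5688 × 939.6 MeV = 1470 MeV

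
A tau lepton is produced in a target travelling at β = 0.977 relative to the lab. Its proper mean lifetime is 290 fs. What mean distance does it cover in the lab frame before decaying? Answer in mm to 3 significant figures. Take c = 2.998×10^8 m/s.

d ≈ 0.398 mm

γ = 1/√(1 − 0.977²) = 4.6896
Dilated lifetime: Δt = γτ₀ = 4.6896 × 290 fs = 1360.0 fs
d = vΔt = 0.977c × 1360.0 fs = 2.9290×10^8 m/s × 1.3600×10^-12 s = 0.398 mm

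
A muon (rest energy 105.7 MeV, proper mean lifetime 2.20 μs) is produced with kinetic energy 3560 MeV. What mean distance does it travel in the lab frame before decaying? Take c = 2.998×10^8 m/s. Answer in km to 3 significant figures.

d ≈ 22.9 km

γ = 1 + K/(m₀c²) = 1 + 3560/105.7 = 34.680
β = √(1 − 1/γ²) = 0.99958
Dilated lifetime: γτ₀ = 34.680 × 2.20 μs = 76.296 μs
d = βc·γτ₀ = 0.99958 × (2.998×10^8 m/s) × 7.6296×10^-5 s = 22.9 km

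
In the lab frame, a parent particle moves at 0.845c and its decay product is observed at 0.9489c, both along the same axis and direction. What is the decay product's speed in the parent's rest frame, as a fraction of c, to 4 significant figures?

u' ≈ 0.5243c

Inverse velocity addition: u' = (u − v)/(1 − uv/c²)
= (0.9489 − 0.845)/(1 − 0.9489×0.845) = 0.1039/0.198180 = 0.5243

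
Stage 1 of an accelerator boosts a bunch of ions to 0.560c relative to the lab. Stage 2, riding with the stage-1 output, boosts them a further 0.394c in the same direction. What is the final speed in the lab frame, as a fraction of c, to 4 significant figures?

u ≈ 0.7816c

Compose boost 2: (0.394 + 0.560)/(1 + 0.394×0.560) = 0.9540/1.22064 = 0.7816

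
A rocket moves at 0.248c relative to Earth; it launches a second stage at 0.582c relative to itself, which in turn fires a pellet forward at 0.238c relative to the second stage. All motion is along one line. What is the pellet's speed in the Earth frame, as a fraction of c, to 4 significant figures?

Compose boost 2: (0.582 + 0.248)/(1 + 0.582×0.248) = 0.8300/1.14434 = 0.725311
Compose boost 3: (0.238 + 0.725311)/(1 + 0.238×0.725311) = 0.963311/1.17262 = 0.8215

u ≈ 0.8215c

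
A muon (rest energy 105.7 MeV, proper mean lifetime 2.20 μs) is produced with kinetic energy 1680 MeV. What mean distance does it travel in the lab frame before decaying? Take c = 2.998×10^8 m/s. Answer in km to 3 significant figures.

d ≈ 11.1 km

γ = 1 + K/(m₀c²) = 1 + 1680/105.7 = 16.894
β = √(1 − 1/γ²) = 0.99825
Dilated lifetime: γτ₀ = 16.894 × 2.20 μs = 37.167 μs
d = βc·γτ₀ = 0.99825 × (2.998×10^8 m/s) × 3.7167×10^-5 s = 11.1 km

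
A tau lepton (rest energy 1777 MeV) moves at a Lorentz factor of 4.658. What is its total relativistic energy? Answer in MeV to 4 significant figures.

γ = 4.658 (given)
E = γm₀c² = 4.658 × 1777 MeV = 8277 MeV

E ≈ 8277 MeV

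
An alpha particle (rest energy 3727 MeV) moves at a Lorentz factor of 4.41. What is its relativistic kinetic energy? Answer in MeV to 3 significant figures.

K ≈ 12700 MeV

γ = 4.41 (given)
K = (γ − 1)m₀c² = (4.41 − 1) × 3727 MeV = 3.4100 × 3727 MeV = 12700 MeV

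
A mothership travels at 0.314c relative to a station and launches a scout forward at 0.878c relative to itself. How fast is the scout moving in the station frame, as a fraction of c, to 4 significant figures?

Compose boost 2: (0.878 + 0.314)/(1 + 0.878×0.314) = 1.192/1.27569 = 0.9344

u ≈ 0.9344c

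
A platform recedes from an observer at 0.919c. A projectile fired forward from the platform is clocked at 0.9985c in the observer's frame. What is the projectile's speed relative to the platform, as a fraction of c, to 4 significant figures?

Inverse velocity addition: u' = (u − v)/(1 − uv/c²)
= (0.9985 − 0.919)/(1 − 0.9985×0.919) = 0.07950/0.0823785 = 0.9651

u' ≈ 0.9651c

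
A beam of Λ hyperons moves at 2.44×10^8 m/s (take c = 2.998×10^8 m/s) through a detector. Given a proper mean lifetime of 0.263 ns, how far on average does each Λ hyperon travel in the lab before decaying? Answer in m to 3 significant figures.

d ≈ 0.110 m

β = v/c = 2.44×10^8 / 2.998×10^8 = 0.81388
γ = 1/√(1 − 0.81388²) = 1.7211
Dilated lifetime: Δt = γτ₀ = 1.7211 × 0.263 ns = 0.45264 ns
d = vΔt = 0.81388c × 0.45264 ns = 2.4400×10^8 m/s × 4.5264×10^-10 s = 0.110 m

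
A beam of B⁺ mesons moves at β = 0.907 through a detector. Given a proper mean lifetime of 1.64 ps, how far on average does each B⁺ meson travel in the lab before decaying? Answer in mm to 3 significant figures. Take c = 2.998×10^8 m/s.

γ = 1/√(1 − 0.907²) = 2.3746
Dilated lifetime: Δt = γτ₀ = 2.3746 × 1.64 ps = 3.8943 ps
d = vΔt = 0.907c × 3.8943 ps = 2.7192×10^8 m/s × 3.8943×10^-12 s = 1.06 mm

d ≈ 1.06 mm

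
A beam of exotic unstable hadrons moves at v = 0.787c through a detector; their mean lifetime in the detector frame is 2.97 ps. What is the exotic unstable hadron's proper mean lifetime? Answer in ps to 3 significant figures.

τ₀ ≈ 1.83 ps

γ = 1/√(1 − 0.787²) = 1.6209
Proper time: τ₀ = Δt/γ = 2.97/1.6209 = 1.83 ps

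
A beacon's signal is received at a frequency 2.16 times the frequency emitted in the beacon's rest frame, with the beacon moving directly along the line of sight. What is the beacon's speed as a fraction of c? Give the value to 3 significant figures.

f_obs/f_src = √((1+β)/(1−β)) = 2.16  ⇒  (1+β)/(1−β) = 4.6656
β = |1 − D²|/(1 + D²) = |1 − 4.6656|/(1 + 4.6656) = 0.647

β ≈ 0.647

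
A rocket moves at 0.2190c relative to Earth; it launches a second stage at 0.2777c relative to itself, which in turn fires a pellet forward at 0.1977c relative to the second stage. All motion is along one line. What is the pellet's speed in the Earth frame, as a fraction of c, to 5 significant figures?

u ≈ 0.60950c

Compose boost 2: (0.2777 + 0.2190)/(1 + 0.2777×0.2190) = 0.49670/1.060816 = 0.4682243
Compose boost 3: (0.1977 + 0.4682243)/(1 + 0.1977×0.4682243) = 0.6659243/1.092568 = 0.60950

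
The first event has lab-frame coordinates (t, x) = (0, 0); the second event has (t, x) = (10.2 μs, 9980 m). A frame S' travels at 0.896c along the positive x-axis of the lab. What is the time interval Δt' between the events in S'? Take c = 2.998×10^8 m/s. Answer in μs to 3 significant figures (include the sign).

Δt' ≈ -44.2 μs

γ = 1/√(1 − 0.896²) = 2.2520
Δt' = γ(Δt − vΔx/c²) = 2.2520 × (10.2 μs − 0.896×9980 m / (2.998×10^8 m/s))
= 2.2520 × (-19.627 μs) = -44.2 μs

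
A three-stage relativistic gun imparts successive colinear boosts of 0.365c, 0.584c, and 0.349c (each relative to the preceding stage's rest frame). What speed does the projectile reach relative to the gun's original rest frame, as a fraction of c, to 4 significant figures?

u ≈ 0.8886c

Compose boost 2: (0.584 + 0.365)/(1 + 0.584×0.365) = 0.9490/1.21316 = 0.782255
Compose boost 3: (0.349 + 0.782255)/(1 + 0.349×0.782255) = 1.13125/1.27301 = 0.8886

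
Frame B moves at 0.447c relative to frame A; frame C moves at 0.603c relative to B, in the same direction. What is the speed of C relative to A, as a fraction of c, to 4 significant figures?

Compose boost 2: (0.603 + 0.447)/(1 + 0.603×0.447) = 1.050/1.26954 = 0.8271

u ≈ 0.8271c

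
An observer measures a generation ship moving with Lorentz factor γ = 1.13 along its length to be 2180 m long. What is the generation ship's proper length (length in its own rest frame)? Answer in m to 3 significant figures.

L₀ ≈ 2460 m

γ = 1.13 (given)
L₀ = γL = 1.13 × 2180 = 2460 m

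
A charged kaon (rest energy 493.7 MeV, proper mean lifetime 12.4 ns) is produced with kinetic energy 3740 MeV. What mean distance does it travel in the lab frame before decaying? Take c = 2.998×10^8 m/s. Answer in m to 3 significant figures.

γ = 1 + K/(m₀c²) = 1 + 3740/493.7 = 8.5755
β = √(1 − 1/γ²) = 0.99318
Dilated lifetime: γτ₀ = 8.5755 × 12.4 ns = 106.34 ns
d = βc·γτ₀ = 0.99318 × (2.998×10^8 m/s) × 1.0634×10^-7 s = 31.7 m

d ≈ 31.7 m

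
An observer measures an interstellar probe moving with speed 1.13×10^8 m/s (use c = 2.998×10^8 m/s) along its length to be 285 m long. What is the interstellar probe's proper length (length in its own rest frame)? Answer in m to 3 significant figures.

L₀ ≈ 308 m

β = v/c = 1.13×10^8 / 2.998×10^8 = 0.37692
γ = 1/√(1 − 0.37692²) = 1.0796
L₀ = γL = 1.0796 × 285 = 308 m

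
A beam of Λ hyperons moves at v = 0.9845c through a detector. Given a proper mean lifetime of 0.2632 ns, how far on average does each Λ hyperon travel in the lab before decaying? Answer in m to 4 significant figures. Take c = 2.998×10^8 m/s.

γ = 1/√(1 − 0.9845²) = 5.70176
Dilated lifetime: Δt = γτ₀ = 5.70176 × 0.2632 ns = 1.50070 ns
d = vΔt = 0.9845c × 1.50070 ns = 2.95153×10^8 m/s × 1.50070×10^-9 s = 0.4429 m

d ≈ 0.4429 m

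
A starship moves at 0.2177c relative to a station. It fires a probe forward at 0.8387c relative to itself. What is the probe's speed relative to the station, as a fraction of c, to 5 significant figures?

u ≈ 0.89330c

Relativistic velocity addition: u = (u' + v)/(1 + u'v/c²)
= (0.8387 + 0.2177)/(1 + 0.8387×0.2177) = 1.0564/1.182585 = 0.89330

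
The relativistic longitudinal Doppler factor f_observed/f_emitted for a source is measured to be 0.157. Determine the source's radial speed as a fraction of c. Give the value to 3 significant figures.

β ≈ 0.952

f_obs/f_src = √((1−β)/(1+β)) = 0.157  ⇒  (1−β)/(1+β) = 0.024649
β = |1 − D²|/(1 + D²) = |1 − 0.024649|/(1 + 0.024649) = 0.952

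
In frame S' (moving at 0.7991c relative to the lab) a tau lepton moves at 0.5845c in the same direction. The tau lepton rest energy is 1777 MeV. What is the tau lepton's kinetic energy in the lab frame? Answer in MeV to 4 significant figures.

K ≈ 3567 MeV

u_lab = (0.5845 + 0.7991)/(1 + 0.5845×0.7991) = 0.9431017
γ = 1/√(1 − 0.9431017²) = 3.00748
K = (γ − 1)m₀c² = (3.00748 − 1) × 1777 = 2.00748 × 1777 = 3567 MeV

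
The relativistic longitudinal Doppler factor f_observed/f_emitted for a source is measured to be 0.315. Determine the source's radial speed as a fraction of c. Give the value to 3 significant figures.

f_obs/f_src = √((1−β)/(1+β)) = 0.315  ⇒  (1−β)/(1+β) = 0.099225
β = |1 − D²|/(1 + D²) = |1 − 0.099225|/(1 + 0.099225) = 0.819

β ≈ 0.819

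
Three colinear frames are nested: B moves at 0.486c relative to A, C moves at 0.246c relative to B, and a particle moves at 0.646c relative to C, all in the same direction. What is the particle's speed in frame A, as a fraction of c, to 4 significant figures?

Compose boost 2: (0.246 + 0.486)/(1 + 0.246×0.486) = 0.7320/1.11956 = 0.653831
Compose boost 3: (0.646 + 0.653831)/(1 + 0.646×0.653831) = 1.29983/1.42237 = 0.9138

u ≈ 0.9138c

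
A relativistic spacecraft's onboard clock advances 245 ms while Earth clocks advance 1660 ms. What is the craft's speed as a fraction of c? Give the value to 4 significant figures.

γ = Δt/τ₀ = 1660/245 = 6.77551
β = √(1 − 1/γ²) = √(1 − 1/6.77551²) = 0.9890

β ≈ 0.9890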